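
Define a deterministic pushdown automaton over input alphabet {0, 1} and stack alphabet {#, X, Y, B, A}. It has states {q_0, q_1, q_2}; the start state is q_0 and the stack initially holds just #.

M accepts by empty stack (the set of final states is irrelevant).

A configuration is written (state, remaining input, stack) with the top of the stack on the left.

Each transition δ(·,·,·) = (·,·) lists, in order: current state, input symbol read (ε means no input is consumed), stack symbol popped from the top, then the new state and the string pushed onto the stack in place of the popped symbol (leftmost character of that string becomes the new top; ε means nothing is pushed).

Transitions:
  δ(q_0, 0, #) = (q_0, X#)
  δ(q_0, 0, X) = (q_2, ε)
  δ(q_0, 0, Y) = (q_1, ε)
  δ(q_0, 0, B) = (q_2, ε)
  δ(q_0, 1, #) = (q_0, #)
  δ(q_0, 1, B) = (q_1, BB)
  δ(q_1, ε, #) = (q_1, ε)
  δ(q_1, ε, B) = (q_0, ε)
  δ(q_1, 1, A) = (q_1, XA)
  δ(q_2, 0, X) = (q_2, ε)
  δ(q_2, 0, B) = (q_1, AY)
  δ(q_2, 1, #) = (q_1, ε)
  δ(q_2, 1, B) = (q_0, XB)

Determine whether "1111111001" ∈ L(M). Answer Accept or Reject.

Accept

(q_0, 1111111001, #)
  read 1, top #: go to q_0, push # → (q_0, 111111001, #)
  read 1, top #: go to q_0, push # → (q_0, 11111001, #)
  read 1, top #: go to q_0, push # → (q_0, 1111001, #)
  read 1, top #: go to q_0, push # → (q_0, 111001, #)
  read 1, top #: go to q_0, push # → (q_0, 11001, #)
  read 1, top #: go to q_0, push # → (q_0, 1001, #)
  read 1, top #: go to q_0, push # → (q_0, 001, #)
  read 0, top #: go to q_0, push X# → (q_0, 01, X#)
  read 0, top X: go to q_2, push ε → (q_2, 1, #)
  read 1, top #: go to q_1, push ε → (q_1, ε, ε)
All input consumed and the stack is empty.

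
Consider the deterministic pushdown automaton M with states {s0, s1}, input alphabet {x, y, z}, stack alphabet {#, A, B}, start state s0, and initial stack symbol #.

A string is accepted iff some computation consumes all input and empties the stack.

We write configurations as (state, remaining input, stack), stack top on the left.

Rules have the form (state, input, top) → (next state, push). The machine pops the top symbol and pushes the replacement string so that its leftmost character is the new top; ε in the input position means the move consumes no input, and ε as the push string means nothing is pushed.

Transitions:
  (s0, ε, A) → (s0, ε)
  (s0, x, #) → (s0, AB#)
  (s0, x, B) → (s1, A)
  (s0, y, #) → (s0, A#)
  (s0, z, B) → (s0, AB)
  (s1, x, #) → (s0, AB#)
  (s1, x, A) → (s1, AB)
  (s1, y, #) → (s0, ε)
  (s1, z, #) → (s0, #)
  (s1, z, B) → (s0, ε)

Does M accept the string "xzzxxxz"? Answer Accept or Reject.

Reject

(s0, xzzxxxz, #)
  read x, top #: go to s0, push AB# → (s0, zzxxxz, AB#)
  ε-move, top A: go to s0, push ε → (s0, zzxxxz, B#)
  read z, top B: go to s0, push AB → (s0, zxxxz, AB#)
  ε-move, top A: go to s0, push ε → (s0, zxxxz, B#)
  read z, top B: go to s0, push AB → (s0, xxxz, AB#)
  ε-move, top A: go to s0, push ε → (s0, xxxz, B#)
  read x, top B: go to s1, push A → (s1, xxz, A#)
  read x, top A: go to s1, push AB → (s1, xz, AB#)
  read x, top A: go to s1, push AB → (s1, z, ABB#)
No transition applies at (s1, z, ABB#); input not fully consumed.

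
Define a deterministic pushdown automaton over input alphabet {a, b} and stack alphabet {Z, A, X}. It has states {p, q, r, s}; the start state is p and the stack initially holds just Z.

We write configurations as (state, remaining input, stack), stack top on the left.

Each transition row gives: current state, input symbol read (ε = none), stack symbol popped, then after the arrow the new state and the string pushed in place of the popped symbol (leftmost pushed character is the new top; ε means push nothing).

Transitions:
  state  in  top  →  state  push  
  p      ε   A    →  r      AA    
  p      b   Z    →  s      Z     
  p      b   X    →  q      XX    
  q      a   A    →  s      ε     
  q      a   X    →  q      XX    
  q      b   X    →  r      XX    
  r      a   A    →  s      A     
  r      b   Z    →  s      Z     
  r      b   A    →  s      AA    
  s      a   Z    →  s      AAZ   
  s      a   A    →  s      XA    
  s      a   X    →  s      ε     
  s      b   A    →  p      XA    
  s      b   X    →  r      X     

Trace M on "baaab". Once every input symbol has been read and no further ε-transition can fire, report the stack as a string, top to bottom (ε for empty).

XAAZ

(p, baaab, Z)
  read b, top Z: go to s, push Z → (s, aaab, Z)
  read a, top Z: go to s, push AAZ → (s, aab, AAZ)
  read a, top A: go to s, push XA → (s, ab, XAAZ)
  read a, top X: go to s, push ε → (s, b, AAZ)
  read b, top A: go to p, push XA → (p, ε, XAAZ)
All input consumed in state p with stack XAAZ.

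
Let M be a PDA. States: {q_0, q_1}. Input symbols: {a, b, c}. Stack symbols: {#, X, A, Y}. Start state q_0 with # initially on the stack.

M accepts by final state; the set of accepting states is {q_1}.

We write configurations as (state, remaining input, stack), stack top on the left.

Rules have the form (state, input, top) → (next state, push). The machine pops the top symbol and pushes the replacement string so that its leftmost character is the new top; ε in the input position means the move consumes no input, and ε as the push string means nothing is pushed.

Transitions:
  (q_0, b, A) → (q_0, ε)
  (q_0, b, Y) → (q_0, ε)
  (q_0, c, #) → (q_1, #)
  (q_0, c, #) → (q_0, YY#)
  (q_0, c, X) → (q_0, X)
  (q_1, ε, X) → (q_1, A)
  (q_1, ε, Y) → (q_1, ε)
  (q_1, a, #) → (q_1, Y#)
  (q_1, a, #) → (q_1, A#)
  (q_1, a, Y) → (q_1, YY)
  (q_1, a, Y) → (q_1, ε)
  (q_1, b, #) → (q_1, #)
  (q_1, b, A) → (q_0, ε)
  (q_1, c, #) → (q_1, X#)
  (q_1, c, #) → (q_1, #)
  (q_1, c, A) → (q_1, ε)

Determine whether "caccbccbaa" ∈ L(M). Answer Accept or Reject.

One accepting computation: (q_0, caccbccbaa, #) ⊢ (q_1, accbccbaa, #) ⊢ (q_1, ccbccbaa, A#) ⊢ (q_1, cbccbaa, #) ⊢ (q_1, bccbaa, #) ⊢ (q_1, ccbaa, #) ⊢ (q_1, cbaa, #) ⊢ (q_1, baa, #) ⊢ (q_1, aa, #) ⊢ (q_1, a, Y#) ⊢ (q_1, ε, YY#)
All input consumed and state q_1 ∈ F.

Accept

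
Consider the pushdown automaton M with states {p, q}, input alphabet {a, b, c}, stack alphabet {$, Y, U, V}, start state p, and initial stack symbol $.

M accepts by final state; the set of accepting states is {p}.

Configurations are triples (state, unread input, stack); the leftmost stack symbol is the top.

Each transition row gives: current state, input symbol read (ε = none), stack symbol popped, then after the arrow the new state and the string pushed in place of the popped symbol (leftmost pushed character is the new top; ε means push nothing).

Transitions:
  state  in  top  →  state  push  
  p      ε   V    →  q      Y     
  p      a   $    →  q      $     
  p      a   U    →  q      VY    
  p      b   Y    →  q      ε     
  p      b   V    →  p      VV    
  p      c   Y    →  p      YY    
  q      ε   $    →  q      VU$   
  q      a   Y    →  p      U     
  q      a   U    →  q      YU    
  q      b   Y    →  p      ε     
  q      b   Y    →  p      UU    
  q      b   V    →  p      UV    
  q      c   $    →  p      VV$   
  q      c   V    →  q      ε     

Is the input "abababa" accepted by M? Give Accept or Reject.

Reject

No computation consumes all input and reaches a final state.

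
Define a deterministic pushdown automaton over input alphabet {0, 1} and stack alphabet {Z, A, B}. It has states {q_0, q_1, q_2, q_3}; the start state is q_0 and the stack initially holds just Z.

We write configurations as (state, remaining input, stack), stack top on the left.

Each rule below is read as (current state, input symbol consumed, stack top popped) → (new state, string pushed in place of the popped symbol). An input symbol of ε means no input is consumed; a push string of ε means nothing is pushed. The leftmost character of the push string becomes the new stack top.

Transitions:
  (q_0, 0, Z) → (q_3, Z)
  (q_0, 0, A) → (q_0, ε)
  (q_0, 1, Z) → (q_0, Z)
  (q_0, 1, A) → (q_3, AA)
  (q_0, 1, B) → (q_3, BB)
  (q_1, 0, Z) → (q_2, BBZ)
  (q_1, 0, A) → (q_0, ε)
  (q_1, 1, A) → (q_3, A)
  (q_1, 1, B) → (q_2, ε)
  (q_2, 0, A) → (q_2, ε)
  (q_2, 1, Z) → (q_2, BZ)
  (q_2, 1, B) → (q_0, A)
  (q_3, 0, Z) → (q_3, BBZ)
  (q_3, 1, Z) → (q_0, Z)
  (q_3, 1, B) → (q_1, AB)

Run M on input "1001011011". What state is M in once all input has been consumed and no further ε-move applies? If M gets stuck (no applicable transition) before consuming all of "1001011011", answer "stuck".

q_1

(q_0, 1001011011, Z) ⊢ (q_0, 001011011, Z) ⊢ (q_3, 01011011, Z) ⊢ (q_3, 1011011, BBZ) ⊢ (q_1, 011011, ABBZ) ⊢ (q_0, 11011, BBZ) ⊢ (q_3, 1011, BBBZ) ⊢ (q_1, 011, ABBBZ) ⊢ (q_0, 11, BBBZ) ⊢ (q_3, 1, BBBBZ) ⊢ (q_1, ε, ABBBBZ)
All input consumed; M is in state q_1.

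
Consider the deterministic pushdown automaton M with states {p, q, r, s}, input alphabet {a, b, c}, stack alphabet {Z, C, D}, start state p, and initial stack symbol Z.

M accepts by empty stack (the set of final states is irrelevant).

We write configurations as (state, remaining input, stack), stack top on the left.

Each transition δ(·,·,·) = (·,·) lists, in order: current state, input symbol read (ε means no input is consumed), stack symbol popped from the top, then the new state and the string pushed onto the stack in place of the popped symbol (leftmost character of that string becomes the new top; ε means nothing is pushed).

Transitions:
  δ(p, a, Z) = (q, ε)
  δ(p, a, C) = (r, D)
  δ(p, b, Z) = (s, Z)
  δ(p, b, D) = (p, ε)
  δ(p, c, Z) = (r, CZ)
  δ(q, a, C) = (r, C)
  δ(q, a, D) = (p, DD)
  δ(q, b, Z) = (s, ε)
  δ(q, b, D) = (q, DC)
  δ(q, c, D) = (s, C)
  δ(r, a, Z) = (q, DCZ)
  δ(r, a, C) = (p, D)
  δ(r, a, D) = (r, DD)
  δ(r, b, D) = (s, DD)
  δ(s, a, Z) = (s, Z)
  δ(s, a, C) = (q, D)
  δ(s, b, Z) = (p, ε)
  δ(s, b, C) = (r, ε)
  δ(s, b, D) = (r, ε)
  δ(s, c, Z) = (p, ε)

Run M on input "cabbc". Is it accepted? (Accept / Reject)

(p, cabbc, Z)
  read c, top Z: go to r, push CZ → (r, abbc, CZ)
  read a, top C: go to p, push D → (p, bbc, DZ)
  read b, top D: go to p, push ε → (p, bc, Z)
  read b, top Z: go to s, push Z → (s, c, Z)
  read c, top Z: go to p, push ε → (p, ε, ε)
All input consumed and the stack is empty.

Accept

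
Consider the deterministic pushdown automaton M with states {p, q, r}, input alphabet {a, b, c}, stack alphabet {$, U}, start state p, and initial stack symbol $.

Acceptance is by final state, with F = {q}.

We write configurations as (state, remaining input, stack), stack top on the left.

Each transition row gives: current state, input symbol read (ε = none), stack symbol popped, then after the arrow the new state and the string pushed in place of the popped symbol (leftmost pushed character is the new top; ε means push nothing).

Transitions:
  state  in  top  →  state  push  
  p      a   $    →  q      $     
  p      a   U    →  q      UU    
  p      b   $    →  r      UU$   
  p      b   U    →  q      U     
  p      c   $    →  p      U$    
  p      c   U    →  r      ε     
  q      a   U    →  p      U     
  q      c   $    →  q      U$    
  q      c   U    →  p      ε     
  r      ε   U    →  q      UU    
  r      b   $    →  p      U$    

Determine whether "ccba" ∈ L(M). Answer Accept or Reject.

(p, ccba, $)
  read c, top $: go to p, push U$ → (p, cba, U$)
  read c, top U: go to r, push ε → (r, ba, $)
  read b, top $: go to p, push U$ → (p, a, U$)
  read a, top U: go to q, push UU → (q, ε, UU$)
All input consumed; state q ∈ F.

Accept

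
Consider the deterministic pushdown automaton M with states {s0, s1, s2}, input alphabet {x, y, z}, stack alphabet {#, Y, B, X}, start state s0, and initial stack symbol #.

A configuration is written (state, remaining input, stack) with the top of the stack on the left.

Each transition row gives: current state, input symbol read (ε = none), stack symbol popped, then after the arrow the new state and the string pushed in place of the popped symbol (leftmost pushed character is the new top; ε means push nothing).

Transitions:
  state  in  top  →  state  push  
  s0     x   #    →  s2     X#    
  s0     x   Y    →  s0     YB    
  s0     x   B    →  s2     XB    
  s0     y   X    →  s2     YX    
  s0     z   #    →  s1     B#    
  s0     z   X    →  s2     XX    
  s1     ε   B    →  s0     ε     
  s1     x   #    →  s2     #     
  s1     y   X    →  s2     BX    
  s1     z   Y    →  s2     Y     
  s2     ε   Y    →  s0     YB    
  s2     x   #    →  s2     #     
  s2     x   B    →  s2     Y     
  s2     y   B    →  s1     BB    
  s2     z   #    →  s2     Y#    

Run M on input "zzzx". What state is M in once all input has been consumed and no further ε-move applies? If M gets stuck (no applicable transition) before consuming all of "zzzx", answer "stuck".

(s0, zzzx, #)
  read z, top #: go to s1, push B# → (s1, zzx, B#)
  ε-move, top B: go to s0, push ε → (s0, zzx, #)
  read z, top #: go to s1, push B# → (s1, zx, B#)
  ε-move, top B: go to s0, push ε → (s0, zx, #)
  read z, top #: go to s1, push B# → (s1, x, B#)
  ε-move, top B: go to s0, push ε → (s0, x, #)
  read x, top #: go to s2, push X# → (s2, ε, X#)
All input consumed; M is in state s2.

s2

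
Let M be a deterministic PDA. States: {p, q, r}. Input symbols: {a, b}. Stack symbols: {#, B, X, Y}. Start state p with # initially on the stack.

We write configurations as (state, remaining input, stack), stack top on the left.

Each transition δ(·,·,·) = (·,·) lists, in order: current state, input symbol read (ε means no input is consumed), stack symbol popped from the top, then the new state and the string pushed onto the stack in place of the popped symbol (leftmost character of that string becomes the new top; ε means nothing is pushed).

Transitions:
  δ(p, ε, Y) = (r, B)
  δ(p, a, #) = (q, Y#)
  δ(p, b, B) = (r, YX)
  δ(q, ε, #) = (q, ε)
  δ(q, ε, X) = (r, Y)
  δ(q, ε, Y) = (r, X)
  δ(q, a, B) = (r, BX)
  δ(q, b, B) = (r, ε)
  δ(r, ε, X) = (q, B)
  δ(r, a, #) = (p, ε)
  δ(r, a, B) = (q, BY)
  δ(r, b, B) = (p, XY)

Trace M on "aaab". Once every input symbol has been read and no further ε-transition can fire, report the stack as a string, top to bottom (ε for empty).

YX#

(p, aaab, #) ⊢ (q, aab, Y#) ⊢ (r, aab, X#) ⊢ (q, aab, B#) ⊢ (r, ab, BX#) ⊢ (q, b, BYX#) ⊢ (r, ε, YX#)
All input consumed in state r with stack YX#.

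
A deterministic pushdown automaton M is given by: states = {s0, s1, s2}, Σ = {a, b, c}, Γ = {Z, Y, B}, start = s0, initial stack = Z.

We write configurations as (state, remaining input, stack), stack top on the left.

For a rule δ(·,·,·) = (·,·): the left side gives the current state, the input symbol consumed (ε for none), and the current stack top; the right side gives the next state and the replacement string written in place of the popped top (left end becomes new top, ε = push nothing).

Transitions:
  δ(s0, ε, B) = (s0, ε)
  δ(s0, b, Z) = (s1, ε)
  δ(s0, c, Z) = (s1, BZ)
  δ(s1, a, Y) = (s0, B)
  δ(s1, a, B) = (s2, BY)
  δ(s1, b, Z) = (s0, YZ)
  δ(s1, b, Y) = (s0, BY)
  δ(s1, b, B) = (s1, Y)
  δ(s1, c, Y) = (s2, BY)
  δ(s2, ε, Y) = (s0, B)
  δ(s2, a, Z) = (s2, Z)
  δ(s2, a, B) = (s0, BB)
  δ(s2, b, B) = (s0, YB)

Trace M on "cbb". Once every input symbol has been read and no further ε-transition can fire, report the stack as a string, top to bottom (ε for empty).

(s0, cbb, Z)
  read c, top Z: go to s1, push BZ → (s1, bb, BZ)
  read b, top B: go to s1, push Y → (s1, b, YZ)
  read b, top Y: go to s0, push BY → (s0, ε, BYZ)
  ε-move, top B: go to s0, push ε → (s0, ε, YZ)
All input consumed in state s0 with stack YZ.

YZ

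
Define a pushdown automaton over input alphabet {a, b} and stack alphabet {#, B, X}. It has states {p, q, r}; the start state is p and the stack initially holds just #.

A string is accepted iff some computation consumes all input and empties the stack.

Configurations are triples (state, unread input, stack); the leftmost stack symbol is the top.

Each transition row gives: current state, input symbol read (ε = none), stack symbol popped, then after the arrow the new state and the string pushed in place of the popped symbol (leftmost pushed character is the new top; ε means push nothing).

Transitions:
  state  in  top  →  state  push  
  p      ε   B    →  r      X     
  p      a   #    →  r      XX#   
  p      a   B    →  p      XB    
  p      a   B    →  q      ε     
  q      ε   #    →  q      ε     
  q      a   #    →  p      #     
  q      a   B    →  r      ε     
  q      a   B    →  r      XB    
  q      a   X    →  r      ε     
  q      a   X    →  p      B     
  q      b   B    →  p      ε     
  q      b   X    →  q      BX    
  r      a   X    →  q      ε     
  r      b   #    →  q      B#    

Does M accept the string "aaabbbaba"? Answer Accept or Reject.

No computation consumes all input and empties the stack.

Reject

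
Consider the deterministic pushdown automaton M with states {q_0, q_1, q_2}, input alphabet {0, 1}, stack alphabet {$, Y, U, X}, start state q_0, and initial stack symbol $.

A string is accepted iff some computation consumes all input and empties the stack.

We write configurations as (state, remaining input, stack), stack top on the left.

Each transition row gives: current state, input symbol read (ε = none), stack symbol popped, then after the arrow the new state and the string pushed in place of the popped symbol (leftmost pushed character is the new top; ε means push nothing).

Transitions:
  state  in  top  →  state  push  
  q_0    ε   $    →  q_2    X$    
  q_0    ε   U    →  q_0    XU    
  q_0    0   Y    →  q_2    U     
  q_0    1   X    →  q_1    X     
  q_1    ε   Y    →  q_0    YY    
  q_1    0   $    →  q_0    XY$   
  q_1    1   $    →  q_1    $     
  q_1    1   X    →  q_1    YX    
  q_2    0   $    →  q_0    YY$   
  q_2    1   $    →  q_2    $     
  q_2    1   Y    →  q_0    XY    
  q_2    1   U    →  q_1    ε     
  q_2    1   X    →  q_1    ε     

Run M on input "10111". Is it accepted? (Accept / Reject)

Reject

(q_0, 10111, $) ⊢ (q_2, 10111, X$) ⊢ (q_1, 0111, $) ⊢ (q_0, 111, XY$) ⊢ (q_1, 11, XY$) ⊢ (q_1, 1, YXY$) ⊢ (q_0, 1, YYXY$)
No transition applies at (q_0, 1, YYXY$); input not fully consumed.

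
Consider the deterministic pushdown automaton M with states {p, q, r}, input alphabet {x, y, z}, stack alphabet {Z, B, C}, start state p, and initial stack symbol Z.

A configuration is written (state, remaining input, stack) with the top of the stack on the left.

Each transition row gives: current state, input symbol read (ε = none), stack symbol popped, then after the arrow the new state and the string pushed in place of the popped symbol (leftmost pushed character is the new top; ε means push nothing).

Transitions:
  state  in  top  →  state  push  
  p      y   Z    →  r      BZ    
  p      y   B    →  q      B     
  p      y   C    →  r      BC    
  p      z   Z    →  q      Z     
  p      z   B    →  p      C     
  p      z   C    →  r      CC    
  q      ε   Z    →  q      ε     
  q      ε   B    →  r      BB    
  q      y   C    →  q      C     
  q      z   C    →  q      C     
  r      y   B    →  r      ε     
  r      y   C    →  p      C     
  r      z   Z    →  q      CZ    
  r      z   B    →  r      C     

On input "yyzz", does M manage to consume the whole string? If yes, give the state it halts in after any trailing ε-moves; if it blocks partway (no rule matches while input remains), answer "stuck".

(p, yyzz, Z) ⊢ (r, yzz, BZ) ⊢ (r, zz, Z) ⊢ (q, z, CZ) ⊢ (q, ε, CZ)
All input consumed; M is in state q.

q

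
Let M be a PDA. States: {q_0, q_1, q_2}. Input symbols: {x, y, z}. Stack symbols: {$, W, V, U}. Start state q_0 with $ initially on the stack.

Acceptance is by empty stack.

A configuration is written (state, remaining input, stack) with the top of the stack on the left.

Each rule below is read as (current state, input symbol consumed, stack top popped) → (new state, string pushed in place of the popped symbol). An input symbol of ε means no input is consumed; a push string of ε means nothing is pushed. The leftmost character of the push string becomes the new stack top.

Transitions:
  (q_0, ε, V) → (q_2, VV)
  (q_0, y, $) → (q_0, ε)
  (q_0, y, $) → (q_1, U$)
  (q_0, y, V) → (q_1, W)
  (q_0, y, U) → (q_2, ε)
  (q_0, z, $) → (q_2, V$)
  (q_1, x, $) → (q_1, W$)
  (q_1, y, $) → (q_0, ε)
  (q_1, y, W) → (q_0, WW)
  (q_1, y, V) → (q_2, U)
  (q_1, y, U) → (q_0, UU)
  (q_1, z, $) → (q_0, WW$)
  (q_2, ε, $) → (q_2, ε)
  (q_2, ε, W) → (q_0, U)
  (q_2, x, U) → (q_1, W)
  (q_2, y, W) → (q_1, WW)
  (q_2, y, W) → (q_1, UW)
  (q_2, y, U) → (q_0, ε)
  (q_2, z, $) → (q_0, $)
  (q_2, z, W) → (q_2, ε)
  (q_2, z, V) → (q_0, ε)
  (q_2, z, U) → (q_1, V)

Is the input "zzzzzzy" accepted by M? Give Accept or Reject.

One accepting computation: (q_0, zzzzzzy, $) ⊢ (q_2, zzzzzy, V$) ⊢ (q_0, zzzzy, $) ⊢ (q_2, zzzy, V$) ⊢ (q_0, zzy, $) ⊢ (q_2, zy, V$) ⊢ (q_0, y, $) ⊢ (q_0, ε, ε)
All input consumed and the stack is empty.

Accept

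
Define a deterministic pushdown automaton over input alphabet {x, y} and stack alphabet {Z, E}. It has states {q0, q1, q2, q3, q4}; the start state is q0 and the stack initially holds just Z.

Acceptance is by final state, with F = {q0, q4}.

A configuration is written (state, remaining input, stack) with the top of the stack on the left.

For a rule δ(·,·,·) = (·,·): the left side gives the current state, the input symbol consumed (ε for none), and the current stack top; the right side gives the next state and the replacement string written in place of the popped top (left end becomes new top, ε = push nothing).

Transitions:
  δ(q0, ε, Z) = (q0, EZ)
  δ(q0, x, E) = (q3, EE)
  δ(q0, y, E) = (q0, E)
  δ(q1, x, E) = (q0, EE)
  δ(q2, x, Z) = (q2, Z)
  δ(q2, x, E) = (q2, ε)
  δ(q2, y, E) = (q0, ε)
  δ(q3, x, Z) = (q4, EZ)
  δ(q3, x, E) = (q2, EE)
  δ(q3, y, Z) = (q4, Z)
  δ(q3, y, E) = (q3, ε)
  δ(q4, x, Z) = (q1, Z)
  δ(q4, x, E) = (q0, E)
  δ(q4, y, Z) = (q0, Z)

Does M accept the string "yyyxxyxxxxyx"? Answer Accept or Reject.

Reject

(q0, yyyxxyxxxxyx, Z)
  ε-move, top Z: go to q0, push EZ → (q0, yyyxxyxxxxyx, EZ)
  read y, top E: go to q0, push E → (q0, yyxxyxxxxyx, EZ)
  read y, top E: go to q0, push E → (q0, yxxyxxxxyx, EZ)
  read y, top E: go to q0, push E → (q0, xxyxxxxyx, EZ)
  read x, top E: go to q3, push EE → (q3, xyxxxxyx, EEZ)
  read x, top E: go to q2, push EE → (q2, yxxxxyx, EEEZ)
  read y, top E: go to q0, push ε → (q0, xxxxyx, EEZ)
  read x, top E: go to q3, push EE → (q3, xxxyx, EEEZ)
  read x, top E: go to q2, push EE → (q2, xxyx, EEEEZ)
  read x, top E: go to q2, push ε → (q2, xyx, EEEZ)
  read x, top E: go to q2, push ε → (q2, yx, EEZ)
  read y, top E: go to q0, push ε → (q0, x, EZ)
  read x, top E: go to q3, push EE → (q3, ε, EEZ)
All input consumed; state q3 ∉ F and no further ε-move applies.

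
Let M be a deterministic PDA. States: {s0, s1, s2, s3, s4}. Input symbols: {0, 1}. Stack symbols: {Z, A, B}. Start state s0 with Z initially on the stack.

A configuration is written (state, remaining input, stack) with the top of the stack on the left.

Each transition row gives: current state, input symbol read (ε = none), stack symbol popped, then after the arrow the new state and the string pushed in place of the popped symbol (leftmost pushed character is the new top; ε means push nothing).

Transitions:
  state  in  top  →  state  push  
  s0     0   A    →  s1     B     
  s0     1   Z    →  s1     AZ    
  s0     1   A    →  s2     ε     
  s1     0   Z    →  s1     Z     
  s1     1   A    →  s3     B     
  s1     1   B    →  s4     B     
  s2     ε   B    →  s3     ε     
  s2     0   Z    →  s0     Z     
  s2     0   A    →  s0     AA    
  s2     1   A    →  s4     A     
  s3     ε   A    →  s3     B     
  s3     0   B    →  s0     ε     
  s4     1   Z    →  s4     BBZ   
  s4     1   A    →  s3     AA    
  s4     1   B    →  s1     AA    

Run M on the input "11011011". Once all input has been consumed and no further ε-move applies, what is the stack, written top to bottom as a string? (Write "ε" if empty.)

BZ

(s0, 11011011, Z)
  read 1, top Z: go to s1, push AZ → (s1, 1011011, AZ)
  read 1, top A: go to s3, push B → (s3, 011011, BZ)
  read 0, top B: go to s0, push ε → (s0, 11011, Z)
  read 1, top Z: go to s1, push AZ → (s1, 1011, AZ)
  read 1, top A: go to s3, push B → (s3, 011, BZ)
  read 0, top B: go to s0, push ε → (s0, 11, Z)
  read 1, top Z: go to s1, push AZ → (s1, 1, AZ)
  read 1, top A: go to s3, push B → (s3, ε, BZ)
All input consumed in state s3 with stack BZ.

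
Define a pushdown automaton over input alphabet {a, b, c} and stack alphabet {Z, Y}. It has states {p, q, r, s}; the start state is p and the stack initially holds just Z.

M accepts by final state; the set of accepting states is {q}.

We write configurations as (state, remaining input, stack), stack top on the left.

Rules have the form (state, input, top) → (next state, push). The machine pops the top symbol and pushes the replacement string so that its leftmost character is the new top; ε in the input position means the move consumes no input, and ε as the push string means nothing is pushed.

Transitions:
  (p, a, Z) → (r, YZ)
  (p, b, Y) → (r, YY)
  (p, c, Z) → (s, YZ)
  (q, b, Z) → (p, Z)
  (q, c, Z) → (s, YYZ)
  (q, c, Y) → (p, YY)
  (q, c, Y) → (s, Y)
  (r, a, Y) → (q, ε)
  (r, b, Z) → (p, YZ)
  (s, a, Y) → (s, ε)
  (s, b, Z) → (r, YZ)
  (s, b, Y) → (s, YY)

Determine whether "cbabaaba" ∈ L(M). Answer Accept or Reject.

Accept

One accepting computation: (p, cbabaaba, Z) ⊢ (s, babaaba, YZ) ⊢ (s, abaaba, YYZ) ⊢ (s, baaba, YZ) ⊢ (s, aaba, YYZ) ⊢ (s, aba, YZ) ⊢ (s, ba, Z) ⊢ (r, a, YZ) ⊢ (q, ε, Z)
All input consumed and state q ∈ F.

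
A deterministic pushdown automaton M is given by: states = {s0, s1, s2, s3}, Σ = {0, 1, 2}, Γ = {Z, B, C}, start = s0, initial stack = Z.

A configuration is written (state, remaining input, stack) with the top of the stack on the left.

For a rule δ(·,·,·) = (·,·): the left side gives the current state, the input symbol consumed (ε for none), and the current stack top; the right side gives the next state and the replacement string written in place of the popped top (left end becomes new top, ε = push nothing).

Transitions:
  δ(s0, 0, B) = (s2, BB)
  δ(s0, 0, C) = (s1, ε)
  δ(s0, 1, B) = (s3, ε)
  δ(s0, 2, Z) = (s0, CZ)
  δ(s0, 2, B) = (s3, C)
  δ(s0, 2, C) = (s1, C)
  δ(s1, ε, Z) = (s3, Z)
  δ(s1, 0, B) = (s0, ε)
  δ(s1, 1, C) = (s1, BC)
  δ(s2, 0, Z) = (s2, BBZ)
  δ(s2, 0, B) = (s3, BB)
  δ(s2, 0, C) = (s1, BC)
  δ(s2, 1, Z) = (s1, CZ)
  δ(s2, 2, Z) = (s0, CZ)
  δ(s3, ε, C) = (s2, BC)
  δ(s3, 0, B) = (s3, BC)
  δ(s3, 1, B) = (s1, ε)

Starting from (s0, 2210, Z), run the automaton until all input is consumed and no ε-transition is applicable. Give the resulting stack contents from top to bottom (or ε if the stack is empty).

(s0, 2210, Z)
  read 2, top Z: go to s0, push CZ → (s0, 210, CZ)
  read 2, top C: go to s1, push C → (s1, 10, CZ)
  read 1, top C: go to s1, push BC → (s1, 0, BCZ)
  read 0, top B: go to s0, push ε → (s0, ε, CZ)
All input consumed in state s0 with stack CZ.

CZ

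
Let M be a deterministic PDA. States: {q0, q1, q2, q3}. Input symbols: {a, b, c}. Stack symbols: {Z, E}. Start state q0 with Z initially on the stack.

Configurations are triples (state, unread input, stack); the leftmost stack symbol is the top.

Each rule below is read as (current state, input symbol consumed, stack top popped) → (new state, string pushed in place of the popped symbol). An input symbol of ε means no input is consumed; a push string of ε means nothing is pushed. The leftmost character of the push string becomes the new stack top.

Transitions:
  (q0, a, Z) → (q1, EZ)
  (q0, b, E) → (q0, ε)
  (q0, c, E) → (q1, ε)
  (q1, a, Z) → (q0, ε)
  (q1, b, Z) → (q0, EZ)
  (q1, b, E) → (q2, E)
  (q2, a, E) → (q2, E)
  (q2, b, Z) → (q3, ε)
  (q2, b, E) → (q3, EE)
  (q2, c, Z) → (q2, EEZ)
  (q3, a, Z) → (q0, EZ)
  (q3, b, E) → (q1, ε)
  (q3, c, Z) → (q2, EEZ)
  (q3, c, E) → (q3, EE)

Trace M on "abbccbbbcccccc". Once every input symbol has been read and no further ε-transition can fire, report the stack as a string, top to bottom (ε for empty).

(q0, abbccbbbcccccc, Z) ⊢ (q1, bbccbbbcccccc, EZ) ⊢ (q2, bccbbbcccccc, EZ) ⊢ (q3, ccbbbcccccc, EEZ) ⊢ (q3, cbbbcccccc, EEEZ) ⊢ (q3, bbbcccccc, EEEEZ) ⊢ (q1, bbcccccc, EEEZ) ⊢ (q2, bcccccc, EEEZ) ⊢ (q3, cccccc, EEEEZ) ⊢ (q3, ccccc, EEEEEZ) ⊢ (q3, cccc, EEEEEEZ) ⊢ (q3, ccc, EEEEEEEZ) ⊢ (q3, cc, EEEEEEEEZ) ⊢ (q3, c, EEEEEEEEEZ) ⊢ (q3, ε, EEEEEEEEEEZ)
All input consumed in state q3 with stack EEEEEEEEEEZ.

EEEEEEEEEEZ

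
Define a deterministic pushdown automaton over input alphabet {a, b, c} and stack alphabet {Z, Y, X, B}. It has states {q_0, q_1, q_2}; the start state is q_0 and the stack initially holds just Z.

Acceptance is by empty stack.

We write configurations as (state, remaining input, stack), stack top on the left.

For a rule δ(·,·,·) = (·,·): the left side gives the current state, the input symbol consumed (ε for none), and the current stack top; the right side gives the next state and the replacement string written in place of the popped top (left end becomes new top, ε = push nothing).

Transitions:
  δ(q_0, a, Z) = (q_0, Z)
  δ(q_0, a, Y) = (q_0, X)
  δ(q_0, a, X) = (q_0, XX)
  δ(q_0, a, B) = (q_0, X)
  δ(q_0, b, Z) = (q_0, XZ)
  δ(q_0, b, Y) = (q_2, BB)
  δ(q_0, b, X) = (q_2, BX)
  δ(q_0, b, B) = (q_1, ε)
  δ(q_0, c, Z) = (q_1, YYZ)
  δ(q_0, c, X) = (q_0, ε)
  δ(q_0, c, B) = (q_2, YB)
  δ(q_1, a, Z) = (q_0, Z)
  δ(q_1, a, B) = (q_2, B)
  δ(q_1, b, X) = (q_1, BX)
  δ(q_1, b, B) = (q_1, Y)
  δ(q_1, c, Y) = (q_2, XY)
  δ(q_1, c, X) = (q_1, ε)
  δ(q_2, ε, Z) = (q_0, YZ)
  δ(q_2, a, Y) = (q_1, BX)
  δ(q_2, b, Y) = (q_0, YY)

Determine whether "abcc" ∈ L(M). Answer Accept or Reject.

Reject

(q_0, abcc, Z)
  read a, top Z: go to q_0, push Z → (q_0, bcc, Z)
  read b, top Z: go to q_0, push XZ → (q_0, cc, XZ)
  read c, top X: go to q_0, push ε → (q_0, c, Z)
  read c, top Z: go to q_1, push YYZ → (q_1, ε, YYZ)
All input consumed; stack is YYZ, not empty, and no further ε-move applies.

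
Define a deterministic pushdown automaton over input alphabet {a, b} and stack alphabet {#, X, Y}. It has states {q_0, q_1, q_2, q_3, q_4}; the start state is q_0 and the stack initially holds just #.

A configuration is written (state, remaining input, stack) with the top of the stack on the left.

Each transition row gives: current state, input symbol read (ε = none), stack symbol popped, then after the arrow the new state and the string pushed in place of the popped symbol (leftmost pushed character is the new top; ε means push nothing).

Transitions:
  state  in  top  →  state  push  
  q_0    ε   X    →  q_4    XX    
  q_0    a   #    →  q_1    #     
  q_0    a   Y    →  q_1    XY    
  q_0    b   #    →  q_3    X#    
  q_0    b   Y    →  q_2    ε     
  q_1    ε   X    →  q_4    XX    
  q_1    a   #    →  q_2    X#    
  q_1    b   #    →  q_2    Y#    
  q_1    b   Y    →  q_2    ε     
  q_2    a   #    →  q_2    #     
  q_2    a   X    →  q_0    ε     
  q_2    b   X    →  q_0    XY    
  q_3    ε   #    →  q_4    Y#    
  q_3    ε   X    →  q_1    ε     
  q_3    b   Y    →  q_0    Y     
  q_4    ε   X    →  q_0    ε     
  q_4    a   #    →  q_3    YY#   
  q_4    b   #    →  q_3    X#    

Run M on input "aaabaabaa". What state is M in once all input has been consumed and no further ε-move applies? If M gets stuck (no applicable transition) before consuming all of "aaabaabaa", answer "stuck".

(q_0, aaabaabaa, #)
  read a, top #: go to q_1, push # → (q_1, aabaabaa, #)
  read a, top #: go to q_2, push X# → (q_2, abaabaa, X#)
  read a, top X: go to q_0, push ε → (q_0, baabaa, #)
  read b, top #: go to q_3, push X# → (q_3, aabaa, X#)
  ε-move, top X: go to q_1, push ε → (q_1, aabaa, #)
  read a, top #: go to q_2, push X# → (q_2, abaa, X#)
  read a, top X: go to q_0, push ε → (q_0, baa, #)
  read b, top #: go to q_3, push X# → (q_3, aa, X#)
  ε-move, top X: go to q_1, push ε → (q_1, aa, #)
  read a, top #: go to q_2, push X# → (q_2, a, X#)
  read a, top X: go to q_0, push ε → (q_0, ε, #)
All input consumed; M is in state q_0.

q_0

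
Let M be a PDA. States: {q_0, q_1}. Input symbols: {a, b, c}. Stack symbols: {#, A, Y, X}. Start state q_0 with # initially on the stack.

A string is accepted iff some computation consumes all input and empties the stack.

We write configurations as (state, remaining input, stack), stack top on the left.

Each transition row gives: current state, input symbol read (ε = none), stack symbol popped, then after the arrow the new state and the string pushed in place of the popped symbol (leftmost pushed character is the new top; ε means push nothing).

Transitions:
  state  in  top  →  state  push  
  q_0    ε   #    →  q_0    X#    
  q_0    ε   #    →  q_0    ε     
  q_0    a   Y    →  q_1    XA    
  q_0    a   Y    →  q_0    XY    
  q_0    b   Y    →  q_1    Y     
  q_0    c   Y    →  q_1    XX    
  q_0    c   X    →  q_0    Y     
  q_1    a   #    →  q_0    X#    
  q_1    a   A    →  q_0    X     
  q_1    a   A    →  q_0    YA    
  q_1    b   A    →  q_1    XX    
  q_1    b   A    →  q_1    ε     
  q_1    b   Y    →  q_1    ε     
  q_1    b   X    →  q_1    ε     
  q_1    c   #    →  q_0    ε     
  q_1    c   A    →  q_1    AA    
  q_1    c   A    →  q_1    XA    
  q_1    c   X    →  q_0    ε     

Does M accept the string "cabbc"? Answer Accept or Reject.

One accepting computation: (q_0, cabbc, #) ⊢ (q_0, cabbc, X#) ⊢ (q_0, abbc, Y#) ⊢ (q_1, bbc, XA#) ⊢ (q_1, bc, A#) ⊢ (q_1, c, #) ⊢ (q_0, ε, ε)
All input consumed and the stack is empty.

Accept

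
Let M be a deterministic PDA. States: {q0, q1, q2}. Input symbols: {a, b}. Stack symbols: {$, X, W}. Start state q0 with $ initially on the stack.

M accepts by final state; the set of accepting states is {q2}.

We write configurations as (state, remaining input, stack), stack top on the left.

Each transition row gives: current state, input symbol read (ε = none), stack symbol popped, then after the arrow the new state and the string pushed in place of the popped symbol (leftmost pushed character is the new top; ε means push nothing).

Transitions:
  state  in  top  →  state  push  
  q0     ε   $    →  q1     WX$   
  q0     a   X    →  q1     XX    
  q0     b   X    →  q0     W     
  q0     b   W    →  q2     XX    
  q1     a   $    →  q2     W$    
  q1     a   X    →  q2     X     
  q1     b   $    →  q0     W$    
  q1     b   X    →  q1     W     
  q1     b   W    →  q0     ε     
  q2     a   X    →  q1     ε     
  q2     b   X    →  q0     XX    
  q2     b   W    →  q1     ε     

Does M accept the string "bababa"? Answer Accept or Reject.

(q0, bababa, $)
  ε-move, top $: go to q1, push WX$ → (q1, bababa, WX$)
  read b, top W: go to q0, push ε → (q0, ababa, X$)
  read a, top X: go to q1, push XX → (q1, baba, XX$)
  read b, top X: go to q1, push W → (q1, aba, WX$)
No transition applies at (q1, aba, WX$); input not fully consumed.

Reject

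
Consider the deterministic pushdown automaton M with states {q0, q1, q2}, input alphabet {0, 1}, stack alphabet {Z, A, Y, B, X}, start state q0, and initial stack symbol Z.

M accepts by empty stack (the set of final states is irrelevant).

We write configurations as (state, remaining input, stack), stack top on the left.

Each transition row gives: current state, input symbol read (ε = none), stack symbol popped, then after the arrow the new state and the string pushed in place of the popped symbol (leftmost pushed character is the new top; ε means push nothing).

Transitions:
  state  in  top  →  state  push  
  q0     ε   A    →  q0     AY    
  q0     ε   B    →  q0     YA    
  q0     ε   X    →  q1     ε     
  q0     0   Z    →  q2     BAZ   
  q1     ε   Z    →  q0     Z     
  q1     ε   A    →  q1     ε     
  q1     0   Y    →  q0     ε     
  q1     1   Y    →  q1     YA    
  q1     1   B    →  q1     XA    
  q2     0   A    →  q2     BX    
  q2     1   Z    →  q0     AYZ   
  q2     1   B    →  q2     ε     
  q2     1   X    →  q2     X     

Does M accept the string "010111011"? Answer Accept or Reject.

Reject

(q0, 010111011, Z)
  read 0, top Z: go to q2, push BAZ → (q2, 10111011, BAZ)
  read 1, top B: go to q2, push ε → (q2, 0111011, AZ)
  read 0, top A: go to q2, push BX → (q2, 111011, BXZ)
  read 1, top B: go to q2, push ε → (q2, 11011, XZ)
  read 1, top X: go to q2, push X → (q2, 1011, XZ)
  read 1, top X: go to q2, push X → (q2, 011, XZ)
No transition applies at (q2, 011, XZ); input not fully consumed.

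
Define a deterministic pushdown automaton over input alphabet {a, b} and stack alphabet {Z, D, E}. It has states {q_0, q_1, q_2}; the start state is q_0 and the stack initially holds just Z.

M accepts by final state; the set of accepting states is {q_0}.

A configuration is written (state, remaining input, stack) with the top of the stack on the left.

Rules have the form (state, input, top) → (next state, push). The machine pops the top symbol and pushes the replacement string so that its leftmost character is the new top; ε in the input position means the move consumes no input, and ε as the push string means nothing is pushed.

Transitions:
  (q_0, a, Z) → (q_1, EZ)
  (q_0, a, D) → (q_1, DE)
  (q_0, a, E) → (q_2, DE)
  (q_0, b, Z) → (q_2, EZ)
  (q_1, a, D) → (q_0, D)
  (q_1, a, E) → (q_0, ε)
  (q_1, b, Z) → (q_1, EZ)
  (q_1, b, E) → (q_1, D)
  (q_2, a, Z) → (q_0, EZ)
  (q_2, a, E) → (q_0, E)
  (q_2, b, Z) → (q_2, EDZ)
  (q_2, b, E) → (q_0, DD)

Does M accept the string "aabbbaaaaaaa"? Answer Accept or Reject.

Reject

(q_0, aabbbaaaaaaa, Z) ⊢ (q_1, abbbaaaaaaa, EZ) ⊢ (q_0, bbbaaaaaaa, Z) ⊢ (q_2, bbaaaaaaa, EZ) ⊢ (q_0, baaaaaaa, DDZ)
No transition applies at (q_0, baaaaaaa, DDZ); input not fully consumed.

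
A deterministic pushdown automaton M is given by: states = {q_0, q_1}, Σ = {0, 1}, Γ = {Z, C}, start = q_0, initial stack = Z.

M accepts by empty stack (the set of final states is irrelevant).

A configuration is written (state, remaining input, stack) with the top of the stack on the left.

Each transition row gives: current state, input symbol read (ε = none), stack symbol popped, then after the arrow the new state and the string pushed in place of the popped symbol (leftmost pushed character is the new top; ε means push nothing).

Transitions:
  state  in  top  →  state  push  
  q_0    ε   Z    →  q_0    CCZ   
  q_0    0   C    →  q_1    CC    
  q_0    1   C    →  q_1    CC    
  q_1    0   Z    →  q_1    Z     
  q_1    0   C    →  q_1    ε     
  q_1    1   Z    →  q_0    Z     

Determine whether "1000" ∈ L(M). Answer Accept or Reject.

Reject

(q_0, 1000, Z)
  ε-move, top Z: go to q_0, push CCZ → (q_0, 1000, CCZ)
  read 1, top C: go to q_1, push CC → (q_1, 000, CCCZ)
  read 0, top C: go to q_1, push ε → (q_1, 00, CCZ)
  read 0, top C: go to q_1, push ε → (q_1, 0, CZ)
  read 0, top C: go to q_1, push ε → (q_1, ε, Z)
All input consumed; stack is Z, not empty, and no further ε-move applies.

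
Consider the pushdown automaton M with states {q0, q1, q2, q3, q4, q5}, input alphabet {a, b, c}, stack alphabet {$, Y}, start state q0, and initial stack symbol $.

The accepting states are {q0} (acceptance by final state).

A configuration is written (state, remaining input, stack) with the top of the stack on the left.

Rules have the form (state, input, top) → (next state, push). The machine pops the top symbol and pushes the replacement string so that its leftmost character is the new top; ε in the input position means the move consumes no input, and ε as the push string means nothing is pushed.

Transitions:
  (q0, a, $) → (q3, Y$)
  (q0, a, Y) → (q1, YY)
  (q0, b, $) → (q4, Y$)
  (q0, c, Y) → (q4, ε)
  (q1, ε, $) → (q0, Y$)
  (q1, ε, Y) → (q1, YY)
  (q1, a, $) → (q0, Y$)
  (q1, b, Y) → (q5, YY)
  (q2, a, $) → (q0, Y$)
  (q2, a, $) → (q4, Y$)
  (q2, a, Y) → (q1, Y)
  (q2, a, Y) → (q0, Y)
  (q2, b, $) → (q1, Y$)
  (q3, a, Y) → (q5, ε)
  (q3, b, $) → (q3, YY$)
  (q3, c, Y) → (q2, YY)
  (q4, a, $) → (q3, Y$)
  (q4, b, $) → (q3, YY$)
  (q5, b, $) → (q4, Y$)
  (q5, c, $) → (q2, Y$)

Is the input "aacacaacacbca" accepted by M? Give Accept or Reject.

Accept

One accepting computation: (q0, aacacaacacbca, $) ⊢ (q3, acacaacacbca, Y$) ⊢ (q5, cacaacacbca, $) ⊢ (q2, acaacacbca, Y$) ⊢ (q0, caacacbca, Y$) ⊢ (q4, aacacbca, $) ⊢ (q3, acacbca, Y$) ⊢ (q5, cacbca, $) ⊢ (q2, acbca, Y$) ⊢ (q0, cbca, Y$) ⊢ (q4, bca, $) ⊢ (q3, ca, YY$) ⊢ (q2, a, YYY$) ⊢ (q0, ε, YYY$)
All input consumed and state q0 ∈ F.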